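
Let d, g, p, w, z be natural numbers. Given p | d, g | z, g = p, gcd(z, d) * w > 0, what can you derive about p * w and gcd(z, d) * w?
p * w ≤ gcd(z, d) * w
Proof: g = p and g | z, hence p | z. p | d, so p | gcd(z, d). Then p * w | gcd(z, d) * w. gcd(z, d) * w > 0, so p * w ≤ gcd(z, d) * w.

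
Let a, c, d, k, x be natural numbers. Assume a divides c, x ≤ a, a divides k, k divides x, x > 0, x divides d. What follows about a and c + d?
a divides c + d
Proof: From a divides k and k divides x, a divides x. x > 0, so a ≤ x. Since x ≤ a, x = a. x divides d, so a divides d. Since a divides c, a divides c + d.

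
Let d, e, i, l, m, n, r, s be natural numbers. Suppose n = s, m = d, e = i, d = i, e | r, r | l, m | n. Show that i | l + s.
e | r and r | l, therefore e | l. Since e = i, i | l. m = d and d = i, therefore m = i. Because n = s and m | n, m | s. m = i, so i | s. i | l, so i | l + s.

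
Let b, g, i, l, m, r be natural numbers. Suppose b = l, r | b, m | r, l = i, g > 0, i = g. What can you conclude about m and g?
m ≤ g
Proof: Because b = l and l = i, b = i. Since r | b, r | i. i = g, so r | g. Since m | r, m | g. Since g > 0, m ≤ g.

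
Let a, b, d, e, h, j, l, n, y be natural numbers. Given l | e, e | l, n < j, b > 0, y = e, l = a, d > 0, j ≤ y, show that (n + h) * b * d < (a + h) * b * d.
e | l and l | e, so e = l. l = a, so e = a. Since y = e, y = a. n < j and j ≤ y, so n < y. y = a, so n < a. Then n + h < a + h. b > 0, so (n + h) * b < (a + h) * b. d > 0, so (n + h) * b * d < (a + h) * b * d.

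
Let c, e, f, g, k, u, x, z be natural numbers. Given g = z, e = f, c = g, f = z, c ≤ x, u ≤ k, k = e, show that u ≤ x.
Since e = f and f = z, e = z. k = e and u ≤ k, therefore u ≤ e. e = z, so u ≤ z. c = g and g = z, therefore c = z. Since c ≤ x, z ≤ x. u ≤ z, so u ≤ x.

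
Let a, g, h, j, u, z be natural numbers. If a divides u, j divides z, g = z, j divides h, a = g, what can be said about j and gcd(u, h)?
j divides gcd(u, h)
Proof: a = g and g = z, thus a = z. a divides u, so z divides u. Since j divides z, j divides u. j divides h, so j divides gcd(u, h).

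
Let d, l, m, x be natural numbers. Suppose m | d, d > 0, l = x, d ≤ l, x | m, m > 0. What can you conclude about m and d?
m = d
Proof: Since m | d and d > 0, m ≤ d. From l = x and d ≤ l, d ≤ x. x | m and m > 0, hence x ≤ m. Since d ≤ x, d ≤ m. m ≤ d, so m = d.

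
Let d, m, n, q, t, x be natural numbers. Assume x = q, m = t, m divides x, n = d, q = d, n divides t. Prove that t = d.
From x = q and q = d, x = d. Since m divides x, m divides d. Since m = t, t divides d. From n = d and n divides t, d divides t. t divides d, so t = d.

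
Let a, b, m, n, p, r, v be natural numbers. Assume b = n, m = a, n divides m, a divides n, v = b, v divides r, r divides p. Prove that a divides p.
Because m = a and n divides m, n divides a. Since a divides n, n = a. Since b = n, b = a. v = b and v divides r, therefore b divides r. Because r divides p, b divides p. Since b = a, a divides p.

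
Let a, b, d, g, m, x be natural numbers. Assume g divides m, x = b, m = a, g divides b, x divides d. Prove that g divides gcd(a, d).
From m = a and g divides m, g divides a. x = b and x divides d, therefore b divides d. Since g divides b, g divides d. From g divides a, g divides gcd(a, d).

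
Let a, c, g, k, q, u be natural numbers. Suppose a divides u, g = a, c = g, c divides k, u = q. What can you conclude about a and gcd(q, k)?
a divides gcd(q, k)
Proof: u = q and a divides u, thus a divides q. c = g and g = a, thus c = a. c divides k, so a divides k. Since a divides q, a divides gcd(q, k).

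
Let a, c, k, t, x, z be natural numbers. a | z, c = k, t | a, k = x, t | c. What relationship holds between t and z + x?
t | z + x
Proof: t | a and a | z, therefore t | z. c = k and k = x, therefore c = x. t | c, so t | x. t | z, so t | z + x.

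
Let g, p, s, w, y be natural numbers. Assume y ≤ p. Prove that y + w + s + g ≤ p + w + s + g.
Since y ≤ p, y + w ≤ p + w. Then y + w + s ≤ p + w + s. Then y + w + s + g ≤ p + w + s + g.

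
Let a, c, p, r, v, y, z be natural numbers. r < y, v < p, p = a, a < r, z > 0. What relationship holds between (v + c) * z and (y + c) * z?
(v + c) * z < (y + c) * z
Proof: Because p = a and v < p, v < a. a < r and r < y, hence a < y. Since v < a, v < y. Then v + c < y + c. Since z > 0, by multiplying by a positive, (v + c) * z < (y + c) * z.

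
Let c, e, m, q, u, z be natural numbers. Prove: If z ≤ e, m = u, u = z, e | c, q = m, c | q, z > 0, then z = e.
Since m = u and u = z, m = z. q = m and c | q, thus c | m. e | c, so e | m. m = z, so e | z. Since z > 0, e ≤ z. From z ≤ e, z = e.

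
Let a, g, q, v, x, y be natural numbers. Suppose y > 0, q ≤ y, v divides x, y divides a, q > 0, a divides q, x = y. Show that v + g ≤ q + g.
From y divides a and a divides q, y divides q. q > 0, so y ≤ q. Since q ≤ y, y = q. x = y and v divides x, so v divides y. Since y > 0, v ≤ y. y = q, so v ≤ q. Then v + g ≤ q + g.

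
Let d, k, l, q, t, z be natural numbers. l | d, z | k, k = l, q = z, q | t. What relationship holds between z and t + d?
z | t + d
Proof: Because q = z and q | t, z | t. From k = l and z | k, z | l. Because l | d, z | d. z | t, so z | t + d.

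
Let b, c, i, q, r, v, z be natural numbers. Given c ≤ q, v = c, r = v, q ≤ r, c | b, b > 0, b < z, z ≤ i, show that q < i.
Since r = v and q ≤ r, q ≤ v. From v = c, q ≤ c. c ≤ q, so c = q. Since c | b, q | b. Since b > 0, q ≤ b. Since b < z and z ≤ i, b < i. q ≤ b, so q < i.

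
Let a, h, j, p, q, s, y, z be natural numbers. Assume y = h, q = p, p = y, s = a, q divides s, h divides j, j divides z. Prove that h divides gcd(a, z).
q = p and p = y, so q = y. s = a and q divides s, hence q divides a. q = y, so y divides a. Since y = h, h divides a. h divides j and j divides z, therefore h divides z. h divides a, so h divides gcd(a, z).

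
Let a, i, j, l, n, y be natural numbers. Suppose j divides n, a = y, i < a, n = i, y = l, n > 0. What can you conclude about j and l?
j < l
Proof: j divides n and n > 0, hence j ≤ n. Since n = i, j ≤ i. From a = y and y = l, a = l. Since i < a, i < l. j ≤ i, so j < l.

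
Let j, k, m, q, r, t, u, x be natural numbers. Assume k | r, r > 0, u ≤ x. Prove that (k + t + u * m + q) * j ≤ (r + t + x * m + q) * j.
Because k | r and r > 0, k ≤ r. Then k + t ≤ r + t. u ≤ x, therefore u * m ≤ x * m. Since k + t ≤ r + t, k + t + u * m ≤ r + t + x * m. Then k + t + u * m + q ≤ r + t + x * m + q. Then (k + t + u * m + q) * j ≤ (r + t + x * m + q) * j.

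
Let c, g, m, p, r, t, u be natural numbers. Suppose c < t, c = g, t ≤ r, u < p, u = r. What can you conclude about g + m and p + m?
g + m < p + m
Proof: From c < t and t ≤ r, c < r. u = r and u < p, so r < p. Since c < r, c < p. Since c = g, g < p. Then g + m < p + m.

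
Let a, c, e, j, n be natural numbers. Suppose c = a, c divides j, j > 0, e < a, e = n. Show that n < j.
e = n and e < a, so n < a. c divides j and j > 0, hence c ≤ j. Since c = a, a ≤ j. Because n < a, n < j.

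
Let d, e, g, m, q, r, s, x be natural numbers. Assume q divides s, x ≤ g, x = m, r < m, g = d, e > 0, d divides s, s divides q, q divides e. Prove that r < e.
x = m and x ≤ g, therefore m ≤ g. Since g = d, m ≤ d. Because r < m, r < d. q divides s and s divides q, so q = s. Since q divides e, s divides e. Since d divides s, d divides e. Since e > 0, d ≤ e. r < d, so r < e.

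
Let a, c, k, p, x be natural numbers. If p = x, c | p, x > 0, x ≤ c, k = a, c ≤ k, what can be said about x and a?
x ≤ a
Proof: Because p = x and c | p, c | x. Since x > 0, c ≤ x. From x ≤ c, c = x. Since k = a and c ≤ k, c ≤ a. c = x, so x ≤ a.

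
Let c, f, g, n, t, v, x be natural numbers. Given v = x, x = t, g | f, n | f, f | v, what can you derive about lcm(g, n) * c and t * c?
lcm(g, n) * c | t * c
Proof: Since v = x and x = t, v = t. g | f and n | f, therefore lcm(g, n) | f. From f | v, lcm(g, n) | v. Since v = t, lcm(g, n) | t. Then lcm(g, n) * c | t * c.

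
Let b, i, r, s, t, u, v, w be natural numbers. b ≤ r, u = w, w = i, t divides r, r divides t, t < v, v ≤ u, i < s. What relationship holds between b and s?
b < s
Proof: u = w and w = i, hence u = i. t divides r and r divides t, thus t = r. t < v and v ≤ u, thus t < u. Because t = r, r < u. From u = i, r < i. Since i < s, r < s. b ≤ r, so b < s.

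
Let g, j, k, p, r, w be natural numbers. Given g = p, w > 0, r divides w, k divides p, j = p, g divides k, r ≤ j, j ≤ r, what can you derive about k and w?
k ≤ w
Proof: g = p and g divides k, therefore p divides k. Since k divides p, p = k. Since j = p, j = k. From r ≤ j and j ≤ r, r = j. Since r divides w, j divides w. From w > 0, j ≤ w. From j = k, k ≤ w.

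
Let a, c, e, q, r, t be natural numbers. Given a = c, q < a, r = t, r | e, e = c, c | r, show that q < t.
Since e = c and r | e, r | c. c | r, so c = r. Since a = c, a = r. Since q < a, q < r. Since r = t, q < t.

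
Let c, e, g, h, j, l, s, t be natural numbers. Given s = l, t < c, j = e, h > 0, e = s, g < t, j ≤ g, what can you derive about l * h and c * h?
l * h < c * h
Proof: j = e and e = s, so j = s. j ≤ g and g < t, hence j < t. Because j = s, s < t. s = l, so l < t. Since t < c, l < c. Using h > 0 and multiplying by a positive, l * h < c * h.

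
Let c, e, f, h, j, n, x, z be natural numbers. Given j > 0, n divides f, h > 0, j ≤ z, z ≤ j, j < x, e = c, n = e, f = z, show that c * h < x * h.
z ≤ j and j ≤ z, hence z = j. n = e and e = c, hence n = c. f = z and n divides f, therefore n divides z. Since n = c, c divides z. z = j, so c divides j. Since j > 0, c ≤ j. j < x, so c < x. Since h > 0, by multiplying by a positive, c * h < x * h.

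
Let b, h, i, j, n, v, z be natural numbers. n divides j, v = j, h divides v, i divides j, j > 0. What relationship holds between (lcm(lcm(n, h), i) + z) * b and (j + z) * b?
(lcm(lcm(n, h), i) + z) * b ≤ (j + z) * b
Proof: v = j and h divides v, hence h divides j. n divides j, so lcm(n, h) divides j. i divides j, so lcm(lcm(n, h), i) divides j. Since j > 0, lcm(lcm(n, h), i) ≤ j. Then lcm(lcm(n, h), i) + z ≤ j + z. By multiplying by a non-negative, (lcm(lcm(n, h), i) + z) * b ≤ (j + z) * b.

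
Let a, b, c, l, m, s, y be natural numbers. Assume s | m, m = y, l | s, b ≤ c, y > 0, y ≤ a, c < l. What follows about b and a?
b < a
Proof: From b ≤ c and c < l, b < l. l | s and s | m, hence l | m. Since m = y, l | y. From y > 0, l ≤ y. y ≤ a, so l ≤ a. Since b < l, b < a.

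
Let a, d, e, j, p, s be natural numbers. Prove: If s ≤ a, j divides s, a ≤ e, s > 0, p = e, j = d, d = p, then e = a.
Since j = d and d = p, j = p. Since j divides s, p divides s. s > 0, so p ≤ s. p = e, so e ≤ s. Since s ≤ a, e ≤ a. a ≤ e, so e = a.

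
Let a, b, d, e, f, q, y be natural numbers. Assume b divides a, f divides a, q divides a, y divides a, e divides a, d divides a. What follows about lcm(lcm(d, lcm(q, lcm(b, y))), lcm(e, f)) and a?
lcm(lcm(d, lcm(q, lcm(b, y))), lcm(e, f)) divides a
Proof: b divides a and y divides a, therefore lcm(b, y) divides a. q divides a, so lcm(q, lcm(b, y)) divides a. Since d divides a, lcm(d, lcm(q, lcm(b, y))) divides a. From e divides a and f divides a, lcm(e, f) divides a. Since lcm(d, lcm(q, lcm(b, y))) divides a, lcm(lcm(d, lcm(q, lcm(b, y))), lcm(e, f)) divides a.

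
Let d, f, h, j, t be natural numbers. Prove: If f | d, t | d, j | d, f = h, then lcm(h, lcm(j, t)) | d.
f = h and f | d, therefore h | d. Because j | d and t | d, lcm(j, t) | d. Since h | d, lcm(h, lcm(j, t)) | d.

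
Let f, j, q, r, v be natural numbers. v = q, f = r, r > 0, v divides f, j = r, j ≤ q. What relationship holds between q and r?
q = r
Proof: Since f = r and v divides f, v divides r. Since v = q, q divides r. Since r > 0, q ≤ r. j = r and j ≤ q, so r ≤ q. Since q ≤ r, q = r.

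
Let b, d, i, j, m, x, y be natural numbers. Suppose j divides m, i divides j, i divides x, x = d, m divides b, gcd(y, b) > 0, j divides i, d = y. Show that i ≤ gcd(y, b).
Since x = d and d = y, x = y. i divides x, so i divides y. j divides i and i divides j, thus j = i. Because j divides m and m divides b, j divides b. j = i, so i divides b. i divides y, so i divides gcd(y, b). Since gcd(y, b) > 0, i ≤ gcd(y, b).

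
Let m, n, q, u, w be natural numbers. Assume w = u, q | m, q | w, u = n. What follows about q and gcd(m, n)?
q | gcd(m, n)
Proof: From w = u and u = n, w = n. q | w, so q | n. Since q | m, q | gcd(m, n).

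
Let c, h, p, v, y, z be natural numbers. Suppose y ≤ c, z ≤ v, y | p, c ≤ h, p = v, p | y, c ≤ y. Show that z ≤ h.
c ≤ y and y ≤ c, thus c = y. Since y | p and p | y, y = p. Since c = y, c = p. From p = v, c = v. Since c ≤ h, v ≤ h. z ≤ v, so z ≤ h.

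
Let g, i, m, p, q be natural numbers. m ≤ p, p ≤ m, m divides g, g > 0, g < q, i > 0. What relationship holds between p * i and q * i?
p * i < q * i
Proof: m ≤ p and p ≤ m, so m = p. m divides g, so p divides g. Since g > 0, p ≤ g. From g < q, p < q. Since i > 0, by multiplying by a positive, p * i < q * i.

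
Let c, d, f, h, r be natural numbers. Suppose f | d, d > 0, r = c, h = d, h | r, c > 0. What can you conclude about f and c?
f ≤ c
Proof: From f | d and d > 0, f ≤ d. Because h = d and h | r, d | r. r = c, so d | c. Since c > 0, d ≤ c. Since f ≤ d, f ≤ c.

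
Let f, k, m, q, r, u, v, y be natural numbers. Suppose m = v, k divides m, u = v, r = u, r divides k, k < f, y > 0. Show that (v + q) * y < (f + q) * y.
From m = v and k divides m, k divides v. r = u and r divides k, so u divides k. Since u = v, v divides k. k divides v, so k = v. k < f, so v < f. Then v + q < f + q. From y > 0, by multiplying by a positive, (v + q) * y < (f + q) * y.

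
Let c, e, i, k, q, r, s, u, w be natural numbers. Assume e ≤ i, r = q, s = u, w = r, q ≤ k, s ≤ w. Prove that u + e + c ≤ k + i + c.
Since w = r and r = q, w = q. s ≤ w, so s ≤ q. Since s = u, u ≤ q. q ≤ k, so u ≤ k. Because e ≤ i, u + e ≤ k + i. Then u + e + c ≤ k + i + c.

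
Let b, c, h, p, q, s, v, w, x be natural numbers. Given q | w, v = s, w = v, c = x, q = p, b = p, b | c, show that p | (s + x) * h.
q = p and q | w, hence p | w. Since w = v, p | v. v = s, so p | s. c = x and b | c, thus b | x. b = p, so p | x. p | s, so p | s + x. Then p | (s + x) * h.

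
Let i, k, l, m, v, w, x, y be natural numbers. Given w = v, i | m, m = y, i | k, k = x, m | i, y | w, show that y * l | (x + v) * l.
i | m and m | i, thus i = m. m = y, so i = y. Since i | k, y | k. Because k = x, y | x. w = v and y | w, thus y | v. Since y | x, y | x + v. Then y * l | (x + v) * l.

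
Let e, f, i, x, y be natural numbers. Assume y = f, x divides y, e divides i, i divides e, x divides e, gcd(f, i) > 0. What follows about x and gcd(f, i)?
x ≤ gcd(f, i)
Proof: y = f and x divides y, therefore x divides f. From e divides i and i divides e, e = i. Since x divides e, x divides i. Since x divides f, x divides gcd(f, i). gcd(f, i) > 0, so x ≤ gcd(f, i).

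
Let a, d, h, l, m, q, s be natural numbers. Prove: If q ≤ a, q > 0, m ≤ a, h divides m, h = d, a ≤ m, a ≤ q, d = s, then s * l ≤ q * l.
From m ≤ a and a ≤ m, m = a. Because a ≤ q and q ≤ a, a = q. From m = a, m = q. From h = d and d = s, h = s. Since h divides m, s divides m. Since m = q, s divides q. Since q > 0, s ≤ q. By multiplying by a non-negative, s * l ≤ q * l.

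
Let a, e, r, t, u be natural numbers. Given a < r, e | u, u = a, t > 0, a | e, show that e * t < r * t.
Because u = a and e | u, e | a. Since a | e, a = e. Since a < r, e < r. Since t > 0, e * t < r * t.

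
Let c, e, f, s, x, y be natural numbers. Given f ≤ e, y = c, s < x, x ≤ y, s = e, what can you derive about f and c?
f < c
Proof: s = e and s < x, so e < x. x ≤ y, so e < y. f ≤ e, so f < y. Since y = c, f < c.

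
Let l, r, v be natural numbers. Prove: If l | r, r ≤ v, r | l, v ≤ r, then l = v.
From l | r and r | l, l = r. r ≤ v and v ≤ r, therefore r = v. Since l = r, l = v.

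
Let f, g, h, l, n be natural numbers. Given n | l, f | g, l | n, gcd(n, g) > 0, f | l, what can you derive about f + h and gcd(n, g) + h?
f + h ≤ gcd(n, g) + h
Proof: Since l | n and n | l, l = n. Since f | l, f | n. Since f | g, f | gcd(n, g). Since gcd(n, g) > 0, f ≤ gcd(n, g). Then f + h ≤ gcd(n, g) + h.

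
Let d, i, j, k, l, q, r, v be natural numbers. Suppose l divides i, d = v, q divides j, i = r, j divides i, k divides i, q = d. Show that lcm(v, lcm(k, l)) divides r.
Since q = d and d = v, q = v. Because q divides j, v divides j. Because j divides i, v divides i. k divides i and l divides i, so lcm(k, l) divides i. Since v divides i, lcm(v, lcm(k, l)) divides i. i = r, so lcm(v, lcm(k, l)) divides r.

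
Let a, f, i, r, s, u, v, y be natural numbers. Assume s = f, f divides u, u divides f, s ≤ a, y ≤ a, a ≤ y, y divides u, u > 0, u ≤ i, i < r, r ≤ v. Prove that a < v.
Because f divides u and u divides f, f = u. Since s = f, s = u. From s ≤ a, u ≤ a. Because y ≤ a and a ≤ y, y = a. y divides u, so a divides u. u > 0, so a ≤ u. u ≤ a, so u = a. u ≤ i and i < r, thus u < r. Since r ≤ v, u < v. u = a, so a < v.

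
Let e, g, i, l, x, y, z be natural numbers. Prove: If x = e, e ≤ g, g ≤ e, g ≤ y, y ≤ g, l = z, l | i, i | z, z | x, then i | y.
e ≤ g and g ≤ e, therefore e = g. Since x = e, x = g. g ≤ y and y ≤ g, hence g = y. Since x = g, x = y. l = z and l | i, thus z | i. i | z, so z = i. z | x, so i | x. x = y, so i | y.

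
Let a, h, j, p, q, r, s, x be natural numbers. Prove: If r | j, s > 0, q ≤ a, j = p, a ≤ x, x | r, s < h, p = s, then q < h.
q ≤ a and a ≤ x, thus q ≤ x. Since j = p and p = s, j = s. From r | j, r | s. Since x | r, x | s. Because s > 0, x ≤ s. s < h, so x < h. Since q ≤ x, q < h.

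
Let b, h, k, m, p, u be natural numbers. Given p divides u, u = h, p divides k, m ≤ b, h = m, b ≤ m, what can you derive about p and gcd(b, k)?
p divides gcd(b, k)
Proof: Since u = h and h = m, u = m. m ≤ b and b ≤ m, therefore m = b. Since u = m, u = b. p divides u, so p divides b. Because p divides k, p divides gcd(b, k).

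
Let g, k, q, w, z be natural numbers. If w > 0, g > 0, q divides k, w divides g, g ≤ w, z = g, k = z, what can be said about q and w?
q ≤ w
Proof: From w divides g and g > 0, w ≤ g. g ≤ w, so g = w. k = z and z = g, so k = g. q divides k, so q divides g. Since g = w, q divides w. w > 0, so q ≤ w.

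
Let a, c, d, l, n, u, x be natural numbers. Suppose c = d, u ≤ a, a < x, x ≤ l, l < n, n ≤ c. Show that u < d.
u ≤ a and a < x, therefore u < x. x ≤ l and l < n, hence x < n. n ≤ c, so x < c. u < x, so u < c. Since c = d, u < d.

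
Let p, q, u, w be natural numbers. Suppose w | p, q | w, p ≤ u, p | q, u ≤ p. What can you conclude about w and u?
w = u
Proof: p | q and q | w, hence p | w. From w | p, w = p. p ≤ u and u ≤ p, therefore p = u. w = p, so w = u.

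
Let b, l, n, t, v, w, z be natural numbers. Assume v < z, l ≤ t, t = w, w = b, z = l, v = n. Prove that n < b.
Because v = n and v < z, n < z. z = l, so n < l. t = w and w = b, so t = b. Since l ≤ t, l ≤ b. Since n < l, n < b.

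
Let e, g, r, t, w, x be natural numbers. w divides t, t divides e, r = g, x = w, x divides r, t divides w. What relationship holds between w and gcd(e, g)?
w divides gcd(e, g)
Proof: t divides w and w divides t, therefore t = w. t divides e, so w divides e. From x = w and x divides r, w divides r. r = g, so w divides g. Since w divides e, w divides gcd(e, g).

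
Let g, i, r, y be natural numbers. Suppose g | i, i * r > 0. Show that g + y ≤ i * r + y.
From g | i, g | i * r. Because i * r > 0, g ≤ i * r. Then g + y ≤ i * r + y.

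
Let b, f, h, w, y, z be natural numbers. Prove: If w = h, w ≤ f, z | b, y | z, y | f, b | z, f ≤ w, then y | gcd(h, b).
f ≤ w and w ≤ f, thus f = w. Since w = h, f = h. y | f, so y | h. z | b and b | z, hence z = b. y | z, so y | b. y | h, so y | gcd(h, b).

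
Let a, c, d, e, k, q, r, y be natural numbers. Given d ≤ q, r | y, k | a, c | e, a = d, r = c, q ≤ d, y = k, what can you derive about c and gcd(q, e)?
c | gcd(q, e)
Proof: Because r = c and r | y, c | y. y = k, so c | k. From d ≤ q and q ≤ d, d = q. From a = d and k | a, k | d. d = q, so k | q. Because c | k, c | q. From c | e, c | gcd(q, e).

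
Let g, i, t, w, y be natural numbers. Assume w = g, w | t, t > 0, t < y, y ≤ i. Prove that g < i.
Because w | t and t > 0, w ≤ t. Since w = g, g ≤ t. t < y and y ≤ i, hence t < i. g ≤ t, so g < i.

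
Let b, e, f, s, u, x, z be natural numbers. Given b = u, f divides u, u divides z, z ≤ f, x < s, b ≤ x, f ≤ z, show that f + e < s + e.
From z ≤ f and f ≤ z, z = f. Since u divides z, u divides f. Because f divides u, u = f. b = u, so b = f. b ≤ x and x < s, hence b < s. Since b = f, f < s. Then f + e < s + e.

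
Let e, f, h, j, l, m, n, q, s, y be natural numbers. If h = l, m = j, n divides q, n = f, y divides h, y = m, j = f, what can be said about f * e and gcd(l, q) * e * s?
f * e divides gcd(l, q) * e * s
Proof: From m = j and j = f, m = f. y = m and y divides h, thus m divides h. Since h = l, m divides l. Since m = f, f divides l. n = f and n divides q, so f divides q. Since f divides l, f divides gcd(l, q). Then f * e divides gcd(l, q) * e. Then f * e divides gcd(l, q) * e * s.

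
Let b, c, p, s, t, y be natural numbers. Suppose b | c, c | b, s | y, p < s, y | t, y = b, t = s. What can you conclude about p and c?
p < c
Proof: t = s and y | t, therefore y | s. From s | y, s = y. Since y = b, s = b. b | c and c | b, hence b = c. Since s = b, s = c. Since p < s, p < c.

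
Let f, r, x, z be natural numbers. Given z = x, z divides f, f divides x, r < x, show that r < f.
z = x and z divides f, thus x divides f. f divides x, so x = f. Since r < x, r < f.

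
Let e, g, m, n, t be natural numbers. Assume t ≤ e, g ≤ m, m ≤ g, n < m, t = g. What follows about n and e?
n < e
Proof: g ≤ m and m ≤ g, so g = m. t = g, so t = m. t ≤ e, so m ≤ e. n < m, so n < e.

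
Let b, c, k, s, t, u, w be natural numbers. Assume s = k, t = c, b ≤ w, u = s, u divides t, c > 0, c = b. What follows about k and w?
k ≤ w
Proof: u = s and s = k, thus u = k. Because t = c and u divides t, u divides c. From c > 0, u ≤ c. c = b, so u ≤ b. u = k, so k ≤ b. Since b ≤ w, k ≤ w.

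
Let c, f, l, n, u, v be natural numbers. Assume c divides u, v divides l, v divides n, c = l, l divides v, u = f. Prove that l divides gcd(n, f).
v divides l and l divides v, hence v = l. v divides n, so l divides n. Because u = f and c divides u, c divides f. c = l, so l divides f. Since l divides n, l divides gcd(n, f).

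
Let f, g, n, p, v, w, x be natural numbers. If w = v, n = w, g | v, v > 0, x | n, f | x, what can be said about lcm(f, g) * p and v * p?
lcm(f, g) * p ≤ v * p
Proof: n = w and w = v, so n = v. Since x | n, x | v. f | x, so f | v. g | v, so lcm(f, g) | v. Since v > 0, lcm(f, g) ≤ v. Then lcm(f, g) * p ≤ v * p.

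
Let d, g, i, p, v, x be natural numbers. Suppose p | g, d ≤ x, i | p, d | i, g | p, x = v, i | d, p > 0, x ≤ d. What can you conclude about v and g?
v ≤ g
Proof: d ≤ x and x ≤ d, thus d = x. Since x = v, d = v. p | g and g | p, therefore p = g. From i | d and d | i, i = d. i | p, so d | p. Because p > 0, d ≤ p. Since p = g, d ≤ g. From d = v, v ≤ g.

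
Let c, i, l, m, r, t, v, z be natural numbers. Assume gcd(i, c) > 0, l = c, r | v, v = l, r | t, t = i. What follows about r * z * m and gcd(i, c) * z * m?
r * z * m ≤ gcd(i, c) * z * m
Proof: Because t = i and r | t, r | i. v = l and l = c, hence v = c. r | v, so r | c. r | i, so r | gcd(i, c). gcd(i, c) > 0, so r ≤ gcd(i, c). Then r * z ≤ gcd(i, c) * z. Then r * z * m ≤ gcd(i, c) * z * m.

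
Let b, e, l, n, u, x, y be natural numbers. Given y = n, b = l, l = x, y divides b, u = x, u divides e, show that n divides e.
Because b = l and l = x, b = x. Since y divides b, y divides x. Since u = x and u divides e, x divides e. y divides x, so y divides e. Because y = n, n divides e.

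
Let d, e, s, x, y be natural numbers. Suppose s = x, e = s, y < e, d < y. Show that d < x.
e = s and s = x, so e = x. From d < y and y < e, d < e. Since e = x, d < x.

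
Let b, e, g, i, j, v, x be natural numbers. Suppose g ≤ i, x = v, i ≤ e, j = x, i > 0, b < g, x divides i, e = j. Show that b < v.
e = j and i ≤ e, thus i ≤ j. j = x, so i ≤ x. Because x divides i and i > 0, x ≤ i. Since i ≤ x, i = x. Since x = v, i = v. b < g and g ≤ i, thus b < i. Since i = v, b < v.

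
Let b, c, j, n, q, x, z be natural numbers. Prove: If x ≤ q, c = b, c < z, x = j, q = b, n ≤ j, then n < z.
x = j and x ≤ q, therefore j ≤ q. Since n ≤ j, n ≤ q. q = b, so n ≤ b. From c = b and c < z, b < z. n ≤ b, so n < z.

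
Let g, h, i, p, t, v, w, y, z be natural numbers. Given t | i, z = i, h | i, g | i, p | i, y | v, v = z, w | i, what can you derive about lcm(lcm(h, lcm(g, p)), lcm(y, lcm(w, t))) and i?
lcm(lcm(h, lcm(g, p)), lcm(y, lcm(w, t))) | i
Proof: Since g | i and p | i, lcm(g, p) | i. Since h | i, lcm(h, lcm(g, p)) | i. Since v = z and y | v, y | z. z = i, so y | i. Because w | i and t | i, lcm(w, t) | i. y | i, so lcm(y, lcm(w, t)) | i. Since lcm(h, lcm(g, p)) | i, lcm(lcm(h, lcm(g, p)), lcm(y, lcm(w, t))) | i.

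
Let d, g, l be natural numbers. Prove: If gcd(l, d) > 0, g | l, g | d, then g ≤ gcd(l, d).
Since g | l and g | d, g | gcd(l, d). gcd(l, d) > 0, so g ≤ gcd(l, d).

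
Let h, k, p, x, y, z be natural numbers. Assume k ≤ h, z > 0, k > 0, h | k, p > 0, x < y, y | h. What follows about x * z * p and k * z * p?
x * z * p < k * z * p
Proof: h | k and k > 0, thus h ≤ k. k ≤ h, so h = k. y | h, so y | k. k > 0, so y ≤ k. x < y, so x < k. Since z > 0, x * z < k * z. From p > 0, x * z * p < k * z * p.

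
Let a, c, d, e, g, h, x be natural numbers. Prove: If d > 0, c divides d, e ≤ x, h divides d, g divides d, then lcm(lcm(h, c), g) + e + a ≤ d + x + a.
h divides d and c divides d, therefore lcm(h, c) divides d. g divides d, so lcm(lcm(h, c), g) divides d. Since d > 0, lcm(lcm(h, c), g) ≤ d. e ≤ x, so lcm(lcm(h, c), g) + e ≤ d + x. Then lcm(lcm(h, c), g) + e + a ≤ d + x + a.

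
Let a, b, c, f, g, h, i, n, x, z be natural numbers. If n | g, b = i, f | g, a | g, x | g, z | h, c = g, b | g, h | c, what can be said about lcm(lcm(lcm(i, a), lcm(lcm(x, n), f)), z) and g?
lcm(lcm(lcm(i, a), lcm(lcm(x, n), f)), z) | g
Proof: b = i and b | g, hence i | g. Since a | g, lcm(i, a) | g. x | g and n | g, so lcm(x, n) | g. f | g, so lcm(lcm(x, n), f) | g. Because lcm(i, a) | g, lcm(lcm(i, a), lcm(lcm(x, n), f)) | g. c = g and h | c, thus h | g. z | h, so z | g. lcm(lcm(i, a), lcm(lcm(x, n), f)) | g, so lcm(lcm(lcm(i, a), lcm(lcm(x, n), f)), z) | g.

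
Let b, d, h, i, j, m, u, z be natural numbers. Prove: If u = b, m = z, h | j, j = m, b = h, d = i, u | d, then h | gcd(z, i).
j = m and m = z, hence j = z. Since h | j, h | z. u = b and b = h, thus u = h. d = i and u | d, thus u | i. Because u = h, h | i. Since h | z, h | gcd(z, i).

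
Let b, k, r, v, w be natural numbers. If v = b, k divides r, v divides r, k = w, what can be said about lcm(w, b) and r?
lcm(w, b) divides r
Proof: k = w and k divides r, therefore w divides r. Since v = b and v divides r, b divides r. w divides r, so lcm(w, b) divides r.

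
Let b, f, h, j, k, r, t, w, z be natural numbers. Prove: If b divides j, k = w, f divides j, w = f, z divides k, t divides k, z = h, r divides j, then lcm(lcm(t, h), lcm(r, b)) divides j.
Since k = w and w = f, k = f. z = h and z divides k, so h divides k. Since t divides k, lcm(t, h) divides k. Since k = f, lcm(t, h) divides f. f divides j, so lcm(t, h) divides j. r divides j and b divides j, therefore lcm(r, b) divides j. lcm(t, h) divides j, so lcm(lcm(t, h), lcm(r, b)) divides j.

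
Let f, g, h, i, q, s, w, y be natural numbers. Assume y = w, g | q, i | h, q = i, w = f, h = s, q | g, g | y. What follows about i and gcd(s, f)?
i | gcd(s, f)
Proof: Because h = s and i | h, i | s. g | q and q | g, thus g = q. From q = i, g = i. y = w and g | y, hence g | w. w = f, so g | f. Since g = i, i | f. i | s, so i | gcd(s, f).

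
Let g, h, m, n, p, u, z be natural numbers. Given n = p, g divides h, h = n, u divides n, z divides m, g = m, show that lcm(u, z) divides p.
From g = m and g divides h, m divides h. From h = n, m divides n. Since z divides m, z divides n. Since u divides n, lcm(u, z) divides n. n = p, so lcm(u, z) divides p.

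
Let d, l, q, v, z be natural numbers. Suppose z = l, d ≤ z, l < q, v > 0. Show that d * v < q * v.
Because z = l and d ≤ z, d ≤ l. l < q, so d < q. Since v > 0, by multiplying by a positive, d * v < q * v.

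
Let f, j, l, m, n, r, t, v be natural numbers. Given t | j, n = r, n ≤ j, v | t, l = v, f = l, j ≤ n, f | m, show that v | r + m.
j ≤ n and n ≤ j, thus j = n. n = r, so j = r. From v | t and t | j, v | j. Since j = r, v | r. f = l and f | m, thus l | m. l = v, so v | m. From v | r, v | r + m.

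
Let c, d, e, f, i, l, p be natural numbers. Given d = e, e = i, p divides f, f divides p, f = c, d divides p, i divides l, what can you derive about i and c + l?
i divides c + l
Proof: d = e and e = i, thus d = i. p divides f and f divides p, therefore p = f. f = c, so p = c. Since d divides p, d divides c. Since d = i, i divides c. Because i divides l, i divides c + l.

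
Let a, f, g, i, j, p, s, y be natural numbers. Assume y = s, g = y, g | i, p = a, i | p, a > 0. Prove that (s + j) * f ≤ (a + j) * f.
p = a and i | p, therefore i | a. Since g | i, g | a. g = y, so y | a. a > 0, so y ≤ a. y = s, so s ≤ a. Then s + j ≤ a + j. Then (s + j) * f ≤ (a + j) * f.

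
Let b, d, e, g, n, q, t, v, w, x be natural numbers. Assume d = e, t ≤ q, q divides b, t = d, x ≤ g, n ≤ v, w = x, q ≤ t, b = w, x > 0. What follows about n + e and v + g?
n + e ≤ v + g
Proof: Because t = d and d = e, t = e. q ≤ t and t ≤ q, so q = t. b = w and q divides b, therefore q divides w. w = x, so q divides x. q = t, so t divides x. t = e, so e divides x. x > 0, so e ≤ x. Since x ≤ g, e ≤ g. Since n ≤ v, n + e ≤ v + g.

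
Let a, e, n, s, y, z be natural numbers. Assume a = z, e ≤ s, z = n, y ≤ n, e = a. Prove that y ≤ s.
e = a and a = z, thus e = z. Since z = n, e = n. Since e ≤ s, n ≤ s. y ≤ n, so y ≤ s.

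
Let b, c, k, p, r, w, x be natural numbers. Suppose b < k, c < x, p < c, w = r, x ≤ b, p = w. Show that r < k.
Because p = w and w = r, p = r. Since p < c and c < x, p < x. x ≤ b, so p < b. Since b < k, p < k. From p = r, r < k.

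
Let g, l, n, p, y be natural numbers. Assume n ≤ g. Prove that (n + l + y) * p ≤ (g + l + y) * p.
n ≤ g, therefore n + l ≤ g + l. Then n + l + y ≤ g + l + y. By multiplying by a non-negative, (n + l + y) * p ≤ (g + l + y) * p.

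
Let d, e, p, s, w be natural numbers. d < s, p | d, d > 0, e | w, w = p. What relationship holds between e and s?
e < s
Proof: w = p and e | w, so e | p. p | d, so e | d. d > 0, so e ≤ d. d < s, so e < s.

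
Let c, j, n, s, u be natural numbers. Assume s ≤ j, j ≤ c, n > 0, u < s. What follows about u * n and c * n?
u * n < c * n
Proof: u < s and s ≤ j, thus u < j. Since j ≤ c, u < c. Since n > 0, u * n < c * n.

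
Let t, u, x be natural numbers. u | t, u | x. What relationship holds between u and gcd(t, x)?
u | gcd(t, x)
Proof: Since u | t and u | x, because common divisors divide the gcd, u | gcd(t, x).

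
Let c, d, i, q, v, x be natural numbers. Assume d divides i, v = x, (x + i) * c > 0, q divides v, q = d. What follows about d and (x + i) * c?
d ≤ (x + i) * c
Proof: From v = x and q divides v, q divides x. q = d, so d divides x. d divides i, so d divides x + i. Then d divides (x + i) * c. Since (x + i) * c > 0, d ≤ (x + i) * c.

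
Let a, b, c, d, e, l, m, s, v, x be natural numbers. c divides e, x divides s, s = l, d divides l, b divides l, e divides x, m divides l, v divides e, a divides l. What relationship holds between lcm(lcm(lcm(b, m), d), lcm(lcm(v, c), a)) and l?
lcm(lcm(lcm(b, m), d), lcm(lcm(v, c), a)) divides l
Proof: b divides l and m divides l, hence lcm(b, m) divides l. d divides l, so lcm(lcm(b, m), d) divides l. v divides e and c divides e, so lcm(v, c) divides e. e divides x, so lcm(v, c) divides x. s = l and x divides s, hence x divides l. Since lcm(v, c) divides x, lcm(v, c) divides l. a divides l, so lcm(lcm(v, c), a) divides l. lcm(lcm(b, m), d) divides l, so lcm(lcm(lcm(b, m), d), lcm(lcm(v, c), a)) divides l.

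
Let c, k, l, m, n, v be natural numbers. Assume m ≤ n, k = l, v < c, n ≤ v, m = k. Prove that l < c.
m = k and k = l, so m = l. From m ≤ n and n ≤ v, m ≤ v. v < c, so m < c. Since m = l, l < c.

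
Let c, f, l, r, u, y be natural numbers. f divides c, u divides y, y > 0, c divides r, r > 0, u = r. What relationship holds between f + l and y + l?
f + l ≤ y + l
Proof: f divides c and c divides r, so f divides r. Since r > 0, f ≤ r. u divides y and y > 0, thus u ≤ y. Since u = r, r ≤ y. Since f ≤ r, f ≤ y. Then f + l ≤ y + l.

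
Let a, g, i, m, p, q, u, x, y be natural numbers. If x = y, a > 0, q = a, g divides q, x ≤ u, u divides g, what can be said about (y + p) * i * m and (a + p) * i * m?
(y + p) * i * m ≤ (a + p) * i * m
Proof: x = y and x ≤ u, therefore y ≤ u. From q = a and g divides q, g divides a. Since u divides g, u divides a. a > 0, so u ≤ a. Since y ≤ u, y ≤ a. Then y + p ≤ a + p. By multiplying by a non-negative, (y + p) * i ≤ (a + p) * i. By multiplying by a non-negative, (y + p) * i * m ≤ (a + p) * i * m.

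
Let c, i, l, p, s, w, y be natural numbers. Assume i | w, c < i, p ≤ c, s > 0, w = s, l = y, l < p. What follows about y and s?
y < s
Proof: p ≤ c and c < i, therefore p < i. Since l < p, l < i. w = s and i | w, therefore i | s. s > 0, so i ≤ s. Since l < i, l < s. Since l = y, y < s.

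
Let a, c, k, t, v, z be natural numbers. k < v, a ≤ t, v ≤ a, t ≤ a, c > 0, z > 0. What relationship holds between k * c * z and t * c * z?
k * c * z < t * c * z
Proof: a ≤ t and t ≤ a, therefore a = t. Since v ≤ a, v ≤ t. Since k < v, k < t. c > 0, so k * c < t * c. Because z > 0, k * c * z < t * c * z.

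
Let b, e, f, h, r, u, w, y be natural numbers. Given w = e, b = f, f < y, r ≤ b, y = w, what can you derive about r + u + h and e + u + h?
r + u + h < e + u + h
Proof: Because y = w and w = e, y = e. b = f and r ≤ b, therefore r ≤ f. f < y, so r < y. Since y = e, r < e. Then r + u < e + u. Then r + u + h < e + u + h.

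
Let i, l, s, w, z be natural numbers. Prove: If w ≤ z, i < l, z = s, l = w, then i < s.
Since l = w and i < l, i < w. z = s and w ≤ z, thus w ≤ s. Since i < w, i < s.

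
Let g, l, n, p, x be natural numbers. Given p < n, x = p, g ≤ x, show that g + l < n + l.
x = p and g ≤ x, so g ≤ p. p < n, so g < n. Then g + l < n + l.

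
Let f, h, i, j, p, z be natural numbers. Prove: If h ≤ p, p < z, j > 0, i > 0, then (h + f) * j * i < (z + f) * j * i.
h ≤ p and p < z, thus h < z. Then h + f < z + f. Since j > 0, (h + f) * j < (z + f) * j. i > 0, so (h + f) * j * i < (z + f) * j * i.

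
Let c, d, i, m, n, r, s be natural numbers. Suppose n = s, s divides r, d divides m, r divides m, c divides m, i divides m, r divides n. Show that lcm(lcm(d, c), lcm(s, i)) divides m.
d divides m and c divides m, thus lcm(d, c) divides m. n = s and r divides n, thus r divides s. s divides r, so r = s. Since r divides m, s divides m. Since i divides m, lcm(s, i) divides m. lcm(d, c) divides m, so lcm(lcm(d, c), lcm(s, i)) divides m.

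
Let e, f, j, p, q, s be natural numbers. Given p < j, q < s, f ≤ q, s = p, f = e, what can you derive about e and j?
e < j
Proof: f ≤ q and q < s, hence f < s. Since f = e, e < s. s = p, so e < p. Since p < j, e < j.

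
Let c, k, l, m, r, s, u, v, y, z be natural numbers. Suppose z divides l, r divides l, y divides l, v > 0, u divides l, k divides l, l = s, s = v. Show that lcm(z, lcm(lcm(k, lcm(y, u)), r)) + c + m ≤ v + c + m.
Since l = s and s = v, l = v. Since y divides l and u divides l, lcm(y, u) divides l. Since k divides l, lcm(k, lcm(y, u)) divides l. Since r divides l, lcm(lcm(k, lcm(y, u)), r) divides l. z divides l, so lcm(z, lcm(lcm(k, lcm(y, u)), r)) divides l. Since l = v, lcm(z, lcm(lcm(k, lcm(y, u)), r)) divides v. Since v > 0, lcm(z, lcm(lcm(k, lcm(y, u)), r)) ≤ v. Then lcm(z, lcm(lcm(k, lcm(y, u)), r)) + c ≤ v + c. Then lcm(z, lcm(lcm(k, lcm(y, u)), r)) + c + m ≤ v + c + m.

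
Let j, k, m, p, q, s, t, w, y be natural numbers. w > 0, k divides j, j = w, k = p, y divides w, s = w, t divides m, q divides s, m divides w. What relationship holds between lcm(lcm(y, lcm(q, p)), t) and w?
lcm(lcm(y, lcm(q, p)), t) ≤ w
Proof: From s = w and q divides s, q divides w. j = w and k divides j, so k divides w. Since k = p, p divides w. q divides w, so lcm(q, p) divides w. Since y divides w, lcm(y, lcm(q, p)) divides w. Since t divides m and m divides w, t divides w. lcm(y, lcm(q, p)) divides w, so lcm(lcm(y, lcm(q, p)), t) divides w. w > 0, so lcm(lcm(y, lcm(q, p)), t) ≤ w.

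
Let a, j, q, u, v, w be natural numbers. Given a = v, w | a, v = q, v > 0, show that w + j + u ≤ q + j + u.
Because a = v and w | a, w | v. Since v > 0, w ≤ v. Since v = q, w ≤ q. Then w + j ≤ q + j. Then w + j + u ≤ q + j + u.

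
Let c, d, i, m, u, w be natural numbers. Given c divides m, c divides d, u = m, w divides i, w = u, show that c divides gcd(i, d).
w = u and u = m, so w = m. w divides i, so m divides i. c divides m, so c divides i. Since c divides d, c divides gcd(i, d).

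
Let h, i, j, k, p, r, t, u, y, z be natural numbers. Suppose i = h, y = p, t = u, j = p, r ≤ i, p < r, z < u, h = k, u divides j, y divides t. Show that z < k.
y = p and y divides t, so p divides t. Because t = u, p divides u. From j = p and u divides j, u divides p. p divides u, so p = u. From i = h and h = k, i = k. Because p < r and r ≤ i, p < i. i = k, so p < k. p = u, so u < k. z < u, so z < k.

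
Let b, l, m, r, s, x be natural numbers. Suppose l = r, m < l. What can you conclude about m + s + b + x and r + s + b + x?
m + s + b + x < r + s + b + x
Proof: l = r and m < l, thus m < r. Then m + s < r + s. Then m + s + b < r + s + b. Then m + s + b + x < r + s + b + x.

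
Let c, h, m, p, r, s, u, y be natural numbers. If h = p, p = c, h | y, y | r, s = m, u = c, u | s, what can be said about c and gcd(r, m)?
c | gcd(r, m)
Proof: Because h = p and p = c, h = c. Since h | y, c | y. Since y | r, c | r. Because u = c and u | s, c | s. Since s = m, c | m. c | r, so c | gcd(r, m).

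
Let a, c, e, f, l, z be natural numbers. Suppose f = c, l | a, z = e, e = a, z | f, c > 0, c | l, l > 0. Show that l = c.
Because z = e and e = a, z = a. Since z | f, a | f. Since l | a, l | f. From f = c, l | c. Since c > 0, l ≤ c. c | l and l > 0, therefore c ≤ l. From l ≤ c, l = c.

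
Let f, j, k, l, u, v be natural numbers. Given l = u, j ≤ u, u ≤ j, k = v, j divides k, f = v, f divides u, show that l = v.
From j ≤ u and u ≤ j, j = u. From k = v and j divides k, j divides v. j = u, so u divides v. f = v and f divides u, therefore v divides u. Because u divides v, u = v. l = u, so l = v.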